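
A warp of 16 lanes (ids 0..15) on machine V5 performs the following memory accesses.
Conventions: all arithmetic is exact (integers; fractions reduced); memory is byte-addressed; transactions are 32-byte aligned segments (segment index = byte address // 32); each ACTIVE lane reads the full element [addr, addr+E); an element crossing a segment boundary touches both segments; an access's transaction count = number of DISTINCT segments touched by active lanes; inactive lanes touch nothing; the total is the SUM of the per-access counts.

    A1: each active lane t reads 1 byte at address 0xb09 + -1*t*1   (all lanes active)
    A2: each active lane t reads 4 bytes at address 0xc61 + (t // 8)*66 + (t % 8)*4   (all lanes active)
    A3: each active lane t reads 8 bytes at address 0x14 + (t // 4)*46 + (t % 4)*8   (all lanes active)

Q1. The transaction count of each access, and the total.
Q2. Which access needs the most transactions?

A1: 2 transactions
A2: 4 transactions
A3: 6 transactions

Answer: 2,4,6; total 12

Answer: A3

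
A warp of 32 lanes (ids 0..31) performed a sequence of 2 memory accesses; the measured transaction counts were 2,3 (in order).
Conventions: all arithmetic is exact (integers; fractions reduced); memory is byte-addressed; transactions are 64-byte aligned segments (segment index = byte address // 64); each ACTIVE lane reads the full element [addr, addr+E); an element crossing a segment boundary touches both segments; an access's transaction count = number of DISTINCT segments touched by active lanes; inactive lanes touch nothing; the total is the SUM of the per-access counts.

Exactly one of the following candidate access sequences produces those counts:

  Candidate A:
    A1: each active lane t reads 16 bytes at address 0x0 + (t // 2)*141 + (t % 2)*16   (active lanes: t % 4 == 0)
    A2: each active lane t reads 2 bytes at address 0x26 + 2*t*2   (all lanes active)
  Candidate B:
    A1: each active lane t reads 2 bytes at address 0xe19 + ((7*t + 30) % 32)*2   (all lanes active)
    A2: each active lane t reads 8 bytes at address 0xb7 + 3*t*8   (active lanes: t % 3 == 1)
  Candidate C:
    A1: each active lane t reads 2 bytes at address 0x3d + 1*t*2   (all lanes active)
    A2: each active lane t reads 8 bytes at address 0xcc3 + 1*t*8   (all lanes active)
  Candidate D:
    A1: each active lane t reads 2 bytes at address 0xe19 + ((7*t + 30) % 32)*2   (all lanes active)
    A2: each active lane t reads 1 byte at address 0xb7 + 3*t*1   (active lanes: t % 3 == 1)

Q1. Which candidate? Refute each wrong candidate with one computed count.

A: A1 gives 10 transactions, not 2
B: A2 gives 12 transactions, not 3
C: A2 gives 5 transactions, not 3
D: all counts match (2,3)

Answer: D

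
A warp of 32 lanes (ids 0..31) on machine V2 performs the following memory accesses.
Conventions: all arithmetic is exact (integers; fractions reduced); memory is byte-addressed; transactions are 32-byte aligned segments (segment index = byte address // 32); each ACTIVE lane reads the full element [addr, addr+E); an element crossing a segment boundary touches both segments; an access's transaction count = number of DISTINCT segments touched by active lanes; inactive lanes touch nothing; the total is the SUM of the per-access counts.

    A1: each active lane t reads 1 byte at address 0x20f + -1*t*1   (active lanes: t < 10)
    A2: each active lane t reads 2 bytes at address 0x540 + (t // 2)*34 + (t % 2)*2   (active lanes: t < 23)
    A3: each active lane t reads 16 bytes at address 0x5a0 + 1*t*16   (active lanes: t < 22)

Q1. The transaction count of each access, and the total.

A1: 1 transaction
A2: 12 transactions
A3: 11 transactions

Answer: 1,12,11; total 24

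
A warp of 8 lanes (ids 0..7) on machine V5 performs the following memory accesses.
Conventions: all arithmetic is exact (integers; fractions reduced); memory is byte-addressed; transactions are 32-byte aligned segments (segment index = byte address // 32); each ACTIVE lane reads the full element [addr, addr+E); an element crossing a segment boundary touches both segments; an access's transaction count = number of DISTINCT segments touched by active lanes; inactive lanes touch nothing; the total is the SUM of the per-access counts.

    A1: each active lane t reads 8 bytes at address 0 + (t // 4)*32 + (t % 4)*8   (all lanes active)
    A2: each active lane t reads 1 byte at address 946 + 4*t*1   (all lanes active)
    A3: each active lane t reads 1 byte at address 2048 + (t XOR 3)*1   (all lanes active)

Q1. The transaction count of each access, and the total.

A1: 2 transactions
A2: 2 transactions
A3: 1 transaction

Answer: 2,2,1; total 5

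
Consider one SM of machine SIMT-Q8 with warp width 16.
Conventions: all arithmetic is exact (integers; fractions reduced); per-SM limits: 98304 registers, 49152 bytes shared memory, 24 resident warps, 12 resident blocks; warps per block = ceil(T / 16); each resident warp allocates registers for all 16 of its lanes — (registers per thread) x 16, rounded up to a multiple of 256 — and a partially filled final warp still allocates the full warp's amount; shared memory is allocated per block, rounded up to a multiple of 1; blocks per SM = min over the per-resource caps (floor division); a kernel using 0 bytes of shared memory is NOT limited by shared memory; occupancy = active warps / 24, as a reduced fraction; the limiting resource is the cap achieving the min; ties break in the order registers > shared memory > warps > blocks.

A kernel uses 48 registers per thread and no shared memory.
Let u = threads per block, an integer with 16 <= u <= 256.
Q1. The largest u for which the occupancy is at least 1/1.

Answer: u = 192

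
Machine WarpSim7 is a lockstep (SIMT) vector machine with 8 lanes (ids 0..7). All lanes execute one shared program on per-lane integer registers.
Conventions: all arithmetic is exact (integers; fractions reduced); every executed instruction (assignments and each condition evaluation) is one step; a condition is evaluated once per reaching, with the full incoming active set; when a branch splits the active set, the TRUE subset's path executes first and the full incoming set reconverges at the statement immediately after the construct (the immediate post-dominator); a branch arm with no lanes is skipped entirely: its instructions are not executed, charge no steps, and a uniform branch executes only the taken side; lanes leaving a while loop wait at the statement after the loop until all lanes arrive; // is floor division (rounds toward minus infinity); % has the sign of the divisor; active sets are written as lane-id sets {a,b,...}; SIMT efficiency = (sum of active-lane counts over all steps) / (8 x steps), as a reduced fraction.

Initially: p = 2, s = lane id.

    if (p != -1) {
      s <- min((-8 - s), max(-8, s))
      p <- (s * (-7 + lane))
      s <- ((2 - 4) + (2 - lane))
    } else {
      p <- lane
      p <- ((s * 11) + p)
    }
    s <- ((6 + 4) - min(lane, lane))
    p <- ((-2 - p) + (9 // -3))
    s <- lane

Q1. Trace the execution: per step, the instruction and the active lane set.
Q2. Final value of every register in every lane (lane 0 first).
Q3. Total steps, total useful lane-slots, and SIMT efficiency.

step 0: eval (p != -1)               {0,1,2,3,4,5,6,7}
step 1: s <- min((-8 - s), max(-8, s)) {0,1,2,3,4,5,6,7}
step 2: p <- (s * (-7 + lane))       {0,1,2,3,4,5,6,7}
step 3: s <- ((2 - 4) + (2 - lane))  {0,1,2,3,4,5,6,7}
step 4: s <- ((6 + 4) - min(lane, lane)) {0,1,2,3,4,5,6,7}
step 5: p <- ((-2 - p) + (9 // -3))  {0,1,2,3,4,5,6,7}
step 6: s <- lane                    {0,1,2,3,4,5,6,7}

Answer: 7 steps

p: -61,-59,-55,-49,-41,-31,-19,-5
s: 0,1,2,3,4,5,6,7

steps = 7; useful = 56; efficiency = 56/56 = 1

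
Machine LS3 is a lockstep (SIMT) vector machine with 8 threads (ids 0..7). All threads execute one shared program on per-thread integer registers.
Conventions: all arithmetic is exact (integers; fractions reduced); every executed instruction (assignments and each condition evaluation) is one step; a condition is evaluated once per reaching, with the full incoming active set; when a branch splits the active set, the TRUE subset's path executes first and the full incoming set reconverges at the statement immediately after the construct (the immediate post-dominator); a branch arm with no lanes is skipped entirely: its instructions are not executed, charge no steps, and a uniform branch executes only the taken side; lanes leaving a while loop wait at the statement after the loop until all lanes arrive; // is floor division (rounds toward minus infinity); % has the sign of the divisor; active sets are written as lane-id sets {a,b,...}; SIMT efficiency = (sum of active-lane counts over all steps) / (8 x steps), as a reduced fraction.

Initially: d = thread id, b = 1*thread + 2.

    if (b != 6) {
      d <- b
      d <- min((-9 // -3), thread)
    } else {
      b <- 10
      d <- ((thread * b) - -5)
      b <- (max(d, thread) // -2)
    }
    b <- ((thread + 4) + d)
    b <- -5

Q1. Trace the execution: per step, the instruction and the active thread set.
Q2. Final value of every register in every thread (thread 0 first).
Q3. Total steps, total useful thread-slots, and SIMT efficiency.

step 0: eval (b != 6)                {0,1,2,3,4,5,6,7}
step 1: d <- b                       {0,1,2,3,5,6,7}
step 2: d <- min((-9 // -3), thread) {0,1,2,3,5,6,7}
step 3: b <- 10                      {4}
step 4: d <- ((thread * b) - -5)     {4}
step 5: b <- (max(d, thread) // -2)  {4}
step 6: b <- ((thread + 4) + d)      {0,1,2,3,4,5,6,7}
step 7: b <- -5                      {0,1,2,3,4,5,6,7}

Answer: 8 steps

d: 0,1,2,3,45,3,3,3
b: -5,-5,-5,-5,-5,-5,-5,-5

steps = 8; useful = 41; efficiency = 41/64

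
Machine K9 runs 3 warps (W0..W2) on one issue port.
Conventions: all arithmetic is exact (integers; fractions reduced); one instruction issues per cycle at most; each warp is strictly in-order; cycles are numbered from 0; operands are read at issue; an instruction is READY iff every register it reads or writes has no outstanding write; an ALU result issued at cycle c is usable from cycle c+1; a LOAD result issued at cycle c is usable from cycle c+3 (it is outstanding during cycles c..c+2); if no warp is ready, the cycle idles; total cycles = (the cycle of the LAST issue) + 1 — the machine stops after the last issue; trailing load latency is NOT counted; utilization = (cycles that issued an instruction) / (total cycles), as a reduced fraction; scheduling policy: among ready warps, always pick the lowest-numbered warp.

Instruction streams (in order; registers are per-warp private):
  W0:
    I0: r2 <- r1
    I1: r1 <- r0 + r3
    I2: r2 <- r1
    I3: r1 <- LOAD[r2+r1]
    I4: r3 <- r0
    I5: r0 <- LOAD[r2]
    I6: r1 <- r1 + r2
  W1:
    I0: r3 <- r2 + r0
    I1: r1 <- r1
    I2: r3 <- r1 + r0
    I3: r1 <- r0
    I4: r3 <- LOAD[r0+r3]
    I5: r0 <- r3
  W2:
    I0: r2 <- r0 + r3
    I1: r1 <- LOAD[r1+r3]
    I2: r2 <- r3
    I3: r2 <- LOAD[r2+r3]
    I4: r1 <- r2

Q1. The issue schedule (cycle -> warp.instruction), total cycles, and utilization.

cycle 0: W0.I0
cycle 1: W0.I1
cycle 2: W0.I2
cycle 3: W0.I3
cycle 4: W0.I4
cycle 5: W0.I5
cycle 6: W0.I6
cycle 7: W1.I0
cycle 8: W1.I1
cycle 9: W1.I2
cycle 10: W1.I3
cycle 11: W1.I4
cycle 12: W2.I0
cycle 13: W2.I1
cycle 14: W1.I5
cycle 15: W2.I2
cycle 16: W2.I3
cycle 17: idle
cycle 18: idle
cycle 19: W2.I4

Answer: 20 cycles, utilization 9/10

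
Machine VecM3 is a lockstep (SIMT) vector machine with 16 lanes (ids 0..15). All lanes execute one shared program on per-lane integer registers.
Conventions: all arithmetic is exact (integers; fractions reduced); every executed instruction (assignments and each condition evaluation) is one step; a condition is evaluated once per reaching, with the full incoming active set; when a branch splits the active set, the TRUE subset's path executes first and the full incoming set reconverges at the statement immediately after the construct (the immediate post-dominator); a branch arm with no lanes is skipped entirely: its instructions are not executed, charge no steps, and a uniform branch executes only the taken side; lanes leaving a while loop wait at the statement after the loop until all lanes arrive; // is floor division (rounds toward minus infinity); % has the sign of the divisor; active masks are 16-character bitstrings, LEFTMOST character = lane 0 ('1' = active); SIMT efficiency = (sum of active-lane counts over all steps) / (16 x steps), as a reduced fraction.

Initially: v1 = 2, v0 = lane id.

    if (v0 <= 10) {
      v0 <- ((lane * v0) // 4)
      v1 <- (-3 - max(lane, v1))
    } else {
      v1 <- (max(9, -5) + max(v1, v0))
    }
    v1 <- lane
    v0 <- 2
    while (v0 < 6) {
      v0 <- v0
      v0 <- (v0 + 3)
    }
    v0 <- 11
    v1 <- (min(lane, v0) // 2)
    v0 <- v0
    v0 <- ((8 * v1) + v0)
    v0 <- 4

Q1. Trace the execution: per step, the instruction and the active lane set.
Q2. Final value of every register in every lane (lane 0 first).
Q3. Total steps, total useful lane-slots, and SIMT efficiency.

step 0: eval (v0 <= 10)              1111111111111111
step 1: v0 <- ((lane * v0) // 4)     1111111111100000
step 2: v1 <- (-3 - max(lane, v1))   1111111111100000
step 3: v1 <- (max(9, -5) + max(v1, v0)) 0000000000011111
step 4: v1 <- lane                   1111111111111111
step 5: v0 <- 2                      1111111111111111
step 6: eval (v0 < 6)                1111111111111111
step 7: v0 <- v0                     1111111111111111
step 8: v0 <- (v0 + 3)               1111111111111111
step 9: eval (v0 < 6)                1111111111111111
step 10: v0 <- v0                     1111111111111111
step 11: v0 <- (v0 + 3)               1111111111111111
step 12: eval (v0 < 6)                1111111111111111
step 13: v0 <- 11                     1111111111111111
step 14: v1 <- (min(lane, v0) // 2)   1111111111111111
step 15: v0 <- v0                     1111111111111111
step 16: v0 <- ((8 * v1) + v0)        1111111111111111
step 17: v0 <- 4                      1111111111111111

Answer: 18 steps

v1: 0,0,1,1,2,2,3,3,4,4,5,5,5,5,5,5
v0: 4,4,4,4,4,4,4,4,4,4,4,4,4,4,4,4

steps = 18; useful = 267; efficiency = 267/288 = 89/96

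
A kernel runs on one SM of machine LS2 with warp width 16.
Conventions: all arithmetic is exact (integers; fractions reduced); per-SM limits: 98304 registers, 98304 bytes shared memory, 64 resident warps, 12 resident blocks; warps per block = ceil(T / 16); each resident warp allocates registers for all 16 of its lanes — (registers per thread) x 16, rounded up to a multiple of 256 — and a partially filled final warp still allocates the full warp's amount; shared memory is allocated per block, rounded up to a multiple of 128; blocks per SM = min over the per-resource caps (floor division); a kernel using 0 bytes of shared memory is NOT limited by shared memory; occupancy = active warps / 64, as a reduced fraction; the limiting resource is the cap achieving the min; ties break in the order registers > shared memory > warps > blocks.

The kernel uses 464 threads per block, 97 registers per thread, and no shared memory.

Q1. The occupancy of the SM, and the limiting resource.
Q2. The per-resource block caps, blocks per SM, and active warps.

Answer: occupancy 29/64, limited by registers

registers: 1 block
shared memory: no limit (kernel uses none)
warps: 2 blocks
blocks: 12 blocks

Answer: 1 block, 29 active warps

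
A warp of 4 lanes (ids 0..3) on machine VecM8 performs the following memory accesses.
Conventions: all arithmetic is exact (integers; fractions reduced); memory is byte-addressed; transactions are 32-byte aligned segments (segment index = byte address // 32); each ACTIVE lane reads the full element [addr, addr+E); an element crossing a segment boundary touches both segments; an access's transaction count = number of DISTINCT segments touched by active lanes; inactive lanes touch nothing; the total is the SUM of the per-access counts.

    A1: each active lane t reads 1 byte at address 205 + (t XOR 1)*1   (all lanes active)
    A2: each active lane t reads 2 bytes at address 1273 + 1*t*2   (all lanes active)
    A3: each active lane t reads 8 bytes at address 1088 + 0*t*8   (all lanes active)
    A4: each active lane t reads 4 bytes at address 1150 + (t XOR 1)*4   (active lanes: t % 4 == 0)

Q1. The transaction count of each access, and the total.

A1: 1 transaction
A2: 2 transactions
A3: 1 transaction
A4: 1 transaction

Answer: 1,2,1,1; total 5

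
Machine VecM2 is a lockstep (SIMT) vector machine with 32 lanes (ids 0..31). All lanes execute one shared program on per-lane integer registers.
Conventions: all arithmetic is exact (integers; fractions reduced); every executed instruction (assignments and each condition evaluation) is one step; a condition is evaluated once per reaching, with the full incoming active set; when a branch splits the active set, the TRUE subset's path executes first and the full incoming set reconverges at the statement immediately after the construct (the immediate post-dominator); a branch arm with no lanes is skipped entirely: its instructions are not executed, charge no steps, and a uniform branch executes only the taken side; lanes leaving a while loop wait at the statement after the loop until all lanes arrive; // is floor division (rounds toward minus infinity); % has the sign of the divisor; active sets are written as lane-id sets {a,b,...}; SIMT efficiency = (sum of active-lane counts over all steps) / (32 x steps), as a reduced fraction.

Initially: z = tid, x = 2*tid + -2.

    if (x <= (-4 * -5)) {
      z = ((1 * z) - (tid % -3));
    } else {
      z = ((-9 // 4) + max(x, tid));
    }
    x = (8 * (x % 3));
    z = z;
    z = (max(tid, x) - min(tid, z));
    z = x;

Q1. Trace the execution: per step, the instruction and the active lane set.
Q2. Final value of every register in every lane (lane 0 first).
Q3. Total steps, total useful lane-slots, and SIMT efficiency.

step 0: eval (x <= (-4 * -5))        {0,1,2,3,4,5,6,7,8,9,10,11,12,13,14,15,16,17,18,19,20,21,22,23,24,25,26,27,28,29,30,31}
step 1: z <- ((1 * z) - (tid % -3))  {0,1,2,3,4,5,6,7,8,9,10,11}
step 2: z <- ((-9 // 4) + max(x, tid)) {12,13,14,15,16,17,18,19,20,21,22,23,24,25,26,27,28,29,30,31}
step 3: x <- (8 * (x % 3))           {0,1,2,3,4,5,6,7,8,9,10,11,12,13,14,15,16,17,18,19,20,21,22,23,24,25,26,27,28,29,30,31}
step 4: z <- z                       {0,1,2,3,4,5,6,7,8,9,10,11,12,13,14,15,16,17,18,19,20,21,22,23,24,25,26,27,28,29,30,31}
step 5: z <- (max(tid, x) - min(tid, z)) {0,1,2,3,4,5,6,7,8,9,10,11,12,13,14,15,16,17,18,19,20,21,22,23,24,25,26,27,28,29,30,31}
step 6: z <- x                       {0,1,2,3,4,5,6,7,8,9,10,11,12,13,14,15,16,17,18,19,20,21,22,23,24,25,26,27,28,29,30,31}

Answer: 7 steps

z: 8,0,16,8,0,16,8,0,16,8,0,16,8,0,16,8,0,16,8,0,16,8,0,16,8,0,16,8,0,16,8,0
x: 8,0,16,8,0,16,8,0,16,8,0,16,8,0,16,8,0,16,8,0,16,8,0,16,8,0,16,8,0,16,8,0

steps = 7; useful = 192; efficiency = 192/224 = 6/7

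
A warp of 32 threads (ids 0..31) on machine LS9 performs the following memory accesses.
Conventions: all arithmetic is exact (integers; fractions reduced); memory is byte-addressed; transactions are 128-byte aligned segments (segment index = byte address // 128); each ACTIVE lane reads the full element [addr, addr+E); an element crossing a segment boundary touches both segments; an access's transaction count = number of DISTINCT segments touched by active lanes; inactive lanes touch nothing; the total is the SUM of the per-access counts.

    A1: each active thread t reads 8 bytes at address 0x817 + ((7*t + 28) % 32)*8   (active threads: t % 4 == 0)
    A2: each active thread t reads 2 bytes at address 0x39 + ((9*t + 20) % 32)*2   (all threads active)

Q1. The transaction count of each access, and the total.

A1: 2 transactions
A2: 1 transaction

Answer: 2,1; total 3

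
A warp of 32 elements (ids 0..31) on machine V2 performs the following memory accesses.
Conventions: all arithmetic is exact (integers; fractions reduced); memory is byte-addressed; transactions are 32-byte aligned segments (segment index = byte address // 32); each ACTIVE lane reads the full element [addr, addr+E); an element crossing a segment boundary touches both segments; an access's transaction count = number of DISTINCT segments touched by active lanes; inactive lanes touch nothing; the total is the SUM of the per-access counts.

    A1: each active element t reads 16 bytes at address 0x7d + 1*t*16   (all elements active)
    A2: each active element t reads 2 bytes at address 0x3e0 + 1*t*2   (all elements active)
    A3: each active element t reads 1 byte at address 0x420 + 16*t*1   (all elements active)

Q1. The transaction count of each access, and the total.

A1: 17 transactions
A2: 2 transactions
A3: 16 transactions

Answer: 17,2,16; total 35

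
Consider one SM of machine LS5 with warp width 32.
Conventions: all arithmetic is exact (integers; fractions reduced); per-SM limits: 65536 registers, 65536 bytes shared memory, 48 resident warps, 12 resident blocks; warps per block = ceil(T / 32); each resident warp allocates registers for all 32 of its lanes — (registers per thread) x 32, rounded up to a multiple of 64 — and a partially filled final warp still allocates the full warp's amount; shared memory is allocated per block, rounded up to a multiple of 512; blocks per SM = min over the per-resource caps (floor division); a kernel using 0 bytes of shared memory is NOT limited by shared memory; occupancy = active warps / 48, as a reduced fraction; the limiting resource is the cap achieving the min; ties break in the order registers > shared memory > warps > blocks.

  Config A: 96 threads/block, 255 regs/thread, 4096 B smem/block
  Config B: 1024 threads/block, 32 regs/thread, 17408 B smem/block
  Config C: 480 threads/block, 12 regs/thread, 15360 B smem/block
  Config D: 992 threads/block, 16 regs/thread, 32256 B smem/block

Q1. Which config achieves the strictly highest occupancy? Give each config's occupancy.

occupancies: A 1/8, B 2/3, C 15/16, D 31/48

Answer: C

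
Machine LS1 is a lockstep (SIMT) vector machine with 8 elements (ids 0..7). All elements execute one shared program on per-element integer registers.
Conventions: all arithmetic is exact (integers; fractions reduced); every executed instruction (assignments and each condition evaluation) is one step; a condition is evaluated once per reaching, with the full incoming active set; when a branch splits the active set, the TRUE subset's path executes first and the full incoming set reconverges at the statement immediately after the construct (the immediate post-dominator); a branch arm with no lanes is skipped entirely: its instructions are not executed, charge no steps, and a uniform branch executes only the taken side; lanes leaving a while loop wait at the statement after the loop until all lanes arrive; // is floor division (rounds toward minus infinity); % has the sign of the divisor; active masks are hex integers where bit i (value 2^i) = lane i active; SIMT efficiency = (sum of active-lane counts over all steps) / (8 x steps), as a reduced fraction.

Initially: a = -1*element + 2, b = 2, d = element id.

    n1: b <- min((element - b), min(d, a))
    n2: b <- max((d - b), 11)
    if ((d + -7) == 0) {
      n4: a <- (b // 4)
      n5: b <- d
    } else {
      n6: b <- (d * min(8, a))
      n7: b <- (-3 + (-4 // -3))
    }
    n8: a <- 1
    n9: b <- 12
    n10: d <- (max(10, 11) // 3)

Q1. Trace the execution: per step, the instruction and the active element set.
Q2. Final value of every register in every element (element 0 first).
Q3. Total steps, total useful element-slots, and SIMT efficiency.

step 0: b <- min((element - b), min(d, a)) 0xff
step 1: b <- max((d - b), 11)        0xff
step 2: eval ((d + -7) == 0)         0xff
step 3: a <- (b // 4)                0x80
step 4: b <- d                       0x80
step 5: b <- (d * min(8, a))         0x7f
step 6: b <- (-3 + (-4 // -3))       0x7f
step 7: a <- 1                       0xff
step 8: b <- 12                      0xff
step 9: d <- (max(10, 11) // 3)      0xff

Answer: 10 steps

a: 1,1,1,1,1,1,1,1
b: 12,12,12,12,12,12,12,12
d: 3,3,3,3,3,3,3,3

steps = 10; useful = 64; efficiency = 64/80 = 4/5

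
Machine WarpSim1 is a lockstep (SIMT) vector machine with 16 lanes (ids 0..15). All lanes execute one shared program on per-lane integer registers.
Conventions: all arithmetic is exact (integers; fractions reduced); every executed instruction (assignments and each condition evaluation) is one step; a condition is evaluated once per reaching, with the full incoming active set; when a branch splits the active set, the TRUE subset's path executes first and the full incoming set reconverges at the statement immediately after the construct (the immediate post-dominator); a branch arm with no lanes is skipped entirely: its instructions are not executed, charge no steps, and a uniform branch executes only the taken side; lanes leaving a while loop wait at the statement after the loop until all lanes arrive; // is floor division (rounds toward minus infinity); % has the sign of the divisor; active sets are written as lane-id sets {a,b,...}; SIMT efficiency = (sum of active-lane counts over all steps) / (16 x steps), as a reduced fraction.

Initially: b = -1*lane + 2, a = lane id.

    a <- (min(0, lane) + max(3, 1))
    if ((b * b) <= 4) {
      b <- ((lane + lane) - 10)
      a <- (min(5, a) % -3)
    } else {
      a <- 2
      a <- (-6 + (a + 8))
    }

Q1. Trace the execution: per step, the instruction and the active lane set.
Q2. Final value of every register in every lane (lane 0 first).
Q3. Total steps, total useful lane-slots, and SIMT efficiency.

step 0: a <- (min(0, lane) + max(3, 1)) {0,1,2,3,4,5,6,7,8,9,10,11,12,13,14,15}
step 1: eval ((b * b) <= 4)          {0,1,2,3,4,5,6,7,8,9,10,11,12,13,14,15}
step 2: b <- ((lane + lane) - 10)    {0,1,2,3,4}
step 3: a <- (min(5, a) % -3)        {0,1,2,3,4}
step 4: a <- 2                       {5,6,7,8,9,10,11,12,13,14,15}
step 5: a <- (-6 + (a + 8))          {5,6,7,8,9,10,11,12,13,14,15}

Answer: 6 steps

b: -10,-8,-6,-4,-2,-3,-4,-5,-6,-7,-8,-9,-10,-11,-12,-13
a: 0,0,0,0,0,4,4,4,4,4,4,4,4,4,4,4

steps = 6; useful = 64; efficiency = 64/96 = 2/3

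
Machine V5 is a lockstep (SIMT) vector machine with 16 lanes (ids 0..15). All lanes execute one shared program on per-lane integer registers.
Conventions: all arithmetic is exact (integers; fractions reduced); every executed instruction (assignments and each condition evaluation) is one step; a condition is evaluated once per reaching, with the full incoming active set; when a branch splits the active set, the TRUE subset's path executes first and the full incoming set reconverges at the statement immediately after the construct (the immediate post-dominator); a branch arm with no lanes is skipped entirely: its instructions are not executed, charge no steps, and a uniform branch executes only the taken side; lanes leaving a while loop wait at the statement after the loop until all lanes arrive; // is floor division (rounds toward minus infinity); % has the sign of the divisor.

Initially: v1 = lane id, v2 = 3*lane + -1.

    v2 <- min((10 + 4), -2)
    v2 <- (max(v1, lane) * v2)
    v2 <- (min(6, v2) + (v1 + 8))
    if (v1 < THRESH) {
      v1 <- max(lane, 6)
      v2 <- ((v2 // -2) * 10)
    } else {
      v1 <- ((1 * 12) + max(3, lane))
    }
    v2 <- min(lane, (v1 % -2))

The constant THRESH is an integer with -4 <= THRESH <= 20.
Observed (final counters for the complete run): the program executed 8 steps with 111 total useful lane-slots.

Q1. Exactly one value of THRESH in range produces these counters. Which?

Answer: THRESH = 15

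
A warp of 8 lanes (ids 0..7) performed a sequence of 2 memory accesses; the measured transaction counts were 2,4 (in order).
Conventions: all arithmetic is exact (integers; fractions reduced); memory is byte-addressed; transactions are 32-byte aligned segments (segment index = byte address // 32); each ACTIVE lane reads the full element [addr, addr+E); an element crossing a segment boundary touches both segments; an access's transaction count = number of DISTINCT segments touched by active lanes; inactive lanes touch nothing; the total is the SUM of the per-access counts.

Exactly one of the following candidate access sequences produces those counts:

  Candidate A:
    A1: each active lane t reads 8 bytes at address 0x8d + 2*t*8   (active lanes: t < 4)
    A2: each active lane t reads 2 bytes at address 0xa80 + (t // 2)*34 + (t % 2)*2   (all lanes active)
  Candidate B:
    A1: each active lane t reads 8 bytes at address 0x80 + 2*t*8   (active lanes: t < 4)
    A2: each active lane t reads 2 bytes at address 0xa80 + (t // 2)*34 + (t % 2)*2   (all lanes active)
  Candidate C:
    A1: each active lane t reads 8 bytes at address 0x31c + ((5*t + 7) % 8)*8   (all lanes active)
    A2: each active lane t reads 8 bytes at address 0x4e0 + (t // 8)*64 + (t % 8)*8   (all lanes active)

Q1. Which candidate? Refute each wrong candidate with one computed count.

A: A1 gives 3 transactions, not 2
C: A1 gives 3 transactions, not 2
B: all counts match (2,4)

Answer: B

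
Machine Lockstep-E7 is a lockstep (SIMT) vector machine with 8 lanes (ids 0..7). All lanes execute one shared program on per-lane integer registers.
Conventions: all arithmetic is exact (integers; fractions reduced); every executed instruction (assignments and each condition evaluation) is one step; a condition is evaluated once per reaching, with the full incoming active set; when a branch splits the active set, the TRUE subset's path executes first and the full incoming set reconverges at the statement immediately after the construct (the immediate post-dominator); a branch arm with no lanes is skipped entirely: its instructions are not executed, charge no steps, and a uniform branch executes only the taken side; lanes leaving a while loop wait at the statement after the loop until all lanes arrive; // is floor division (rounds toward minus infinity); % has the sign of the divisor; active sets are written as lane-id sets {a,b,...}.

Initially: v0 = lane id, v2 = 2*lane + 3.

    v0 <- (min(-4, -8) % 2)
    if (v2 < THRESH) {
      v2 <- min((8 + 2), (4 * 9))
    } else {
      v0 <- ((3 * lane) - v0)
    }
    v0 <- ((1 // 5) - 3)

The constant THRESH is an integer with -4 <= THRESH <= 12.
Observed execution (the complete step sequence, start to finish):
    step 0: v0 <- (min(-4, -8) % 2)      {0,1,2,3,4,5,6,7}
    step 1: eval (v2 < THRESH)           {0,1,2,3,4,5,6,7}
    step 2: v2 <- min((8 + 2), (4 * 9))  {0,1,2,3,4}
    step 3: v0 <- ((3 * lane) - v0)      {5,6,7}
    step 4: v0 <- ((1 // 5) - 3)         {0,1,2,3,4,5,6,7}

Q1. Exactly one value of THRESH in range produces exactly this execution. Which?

Answer: THRESH = 12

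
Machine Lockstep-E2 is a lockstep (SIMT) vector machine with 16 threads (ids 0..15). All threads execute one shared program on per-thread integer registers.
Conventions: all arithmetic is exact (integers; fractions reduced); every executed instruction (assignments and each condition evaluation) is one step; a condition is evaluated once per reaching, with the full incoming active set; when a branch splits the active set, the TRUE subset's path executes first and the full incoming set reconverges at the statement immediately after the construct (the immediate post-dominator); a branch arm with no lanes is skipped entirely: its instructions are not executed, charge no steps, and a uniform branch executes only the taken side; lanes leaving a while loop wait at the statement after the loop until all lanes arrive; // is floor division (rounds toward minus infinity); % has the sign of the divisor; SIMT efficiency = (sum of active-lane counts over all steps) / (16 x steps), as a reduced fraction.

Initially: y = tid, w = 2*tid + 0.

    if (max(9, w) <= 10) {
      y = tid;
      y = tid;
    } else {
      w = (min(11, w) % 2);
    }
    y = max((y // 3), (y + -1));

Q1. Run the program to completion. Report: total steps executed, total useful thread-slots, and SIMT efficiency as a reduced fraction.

Answer: 5 steps, 54 useful, 27/40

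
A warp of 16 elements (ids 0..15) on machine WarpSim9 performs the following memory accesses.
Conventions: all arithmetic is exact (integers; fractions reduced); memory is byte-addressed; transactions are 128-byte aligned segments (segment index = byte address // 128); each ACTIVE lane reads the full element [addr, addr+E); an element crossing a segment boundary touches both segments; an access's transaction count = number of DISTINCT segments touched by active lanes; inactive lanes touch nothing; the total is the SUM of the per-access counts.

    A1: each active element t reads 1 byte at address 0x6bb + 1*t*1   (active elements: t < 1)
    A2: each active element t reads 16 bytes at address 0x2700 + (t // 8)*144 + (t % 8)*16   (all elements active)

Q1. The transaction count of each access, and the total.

A1: 1 transaction
A2: 3 transactions

Answer: 1,3; total 4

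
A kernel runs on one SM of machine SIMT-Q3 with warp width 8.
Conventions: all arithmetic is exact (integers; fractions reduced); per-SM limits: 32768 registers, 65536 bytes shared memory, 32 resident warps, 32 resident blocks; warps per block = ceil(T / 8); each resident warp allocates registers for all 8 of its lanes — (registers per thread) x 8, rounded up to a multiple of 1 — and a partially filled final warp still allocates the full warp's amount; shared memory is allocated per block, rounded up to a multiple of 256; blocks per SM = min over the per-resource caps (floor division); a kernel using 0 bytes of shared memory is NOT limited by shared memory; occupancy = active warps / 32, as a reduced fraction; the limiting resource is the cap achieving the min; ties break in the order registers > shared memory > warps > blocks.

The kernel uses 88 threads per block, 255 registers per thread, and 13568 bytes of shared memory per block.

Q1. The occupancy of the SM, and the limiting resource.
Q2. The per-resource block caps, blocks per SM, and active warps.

Answer: occupancy 11/32, limited by registers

registers: 1 block
shared memory: 4 blocks
warps: 2 blocks
blocks: 32 blocks

Answer: 1 block, 11 active warps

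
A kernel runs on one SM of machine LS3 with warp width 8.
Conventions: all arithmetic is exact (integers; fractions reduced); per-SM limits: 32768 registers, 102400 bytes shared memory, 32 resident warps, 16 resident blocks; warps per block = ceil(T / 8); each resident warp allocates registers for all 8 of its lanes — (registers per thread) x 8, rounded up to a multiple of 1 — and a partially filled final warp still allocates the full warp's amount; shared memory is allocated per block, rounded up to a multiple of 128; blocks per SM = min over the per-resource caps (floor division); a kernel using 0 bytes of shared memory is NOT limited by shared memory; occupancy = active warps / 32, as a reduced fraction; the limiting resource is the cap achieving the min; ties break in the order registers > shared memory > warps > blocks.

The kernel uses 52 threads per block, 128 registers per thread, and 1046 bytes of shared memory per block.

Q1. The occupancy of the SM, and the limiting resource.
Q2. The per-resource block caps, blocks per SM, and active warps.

Answer: occupancy 7/8, limited by registers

registers: 4 blocks
shared memory: 88 blocks
warps: 4 blocks
blocks: 16 blocks

Answer: 4 blocks, 28 active warps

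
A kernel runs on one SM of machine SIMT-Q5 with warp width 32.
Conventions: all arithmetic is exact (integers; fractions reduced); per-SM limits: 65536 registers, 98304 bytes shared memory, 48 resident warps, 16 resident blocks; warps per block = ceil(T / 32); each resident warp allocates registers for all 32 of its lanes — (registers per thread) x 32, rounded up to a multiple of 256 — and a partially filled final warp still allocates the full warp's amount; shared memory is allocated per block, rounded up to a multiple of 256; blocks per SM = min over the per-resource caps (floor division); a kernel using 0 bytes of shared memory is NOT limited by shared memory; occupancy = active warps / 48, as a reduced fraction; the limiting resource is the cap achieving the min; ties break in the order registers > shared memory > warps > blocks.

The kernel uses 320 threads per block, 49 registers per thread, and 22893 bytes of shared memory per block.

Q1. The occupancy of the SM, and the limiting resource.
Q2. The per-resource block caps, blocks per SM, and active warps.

Answer: occupancy 5/8, limited by registers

registers: 3 blocks
shared memory: 4 blocks
warps: 4 blocks
blocks: 16 blocks

Answer: 3 blocks, 30 active warps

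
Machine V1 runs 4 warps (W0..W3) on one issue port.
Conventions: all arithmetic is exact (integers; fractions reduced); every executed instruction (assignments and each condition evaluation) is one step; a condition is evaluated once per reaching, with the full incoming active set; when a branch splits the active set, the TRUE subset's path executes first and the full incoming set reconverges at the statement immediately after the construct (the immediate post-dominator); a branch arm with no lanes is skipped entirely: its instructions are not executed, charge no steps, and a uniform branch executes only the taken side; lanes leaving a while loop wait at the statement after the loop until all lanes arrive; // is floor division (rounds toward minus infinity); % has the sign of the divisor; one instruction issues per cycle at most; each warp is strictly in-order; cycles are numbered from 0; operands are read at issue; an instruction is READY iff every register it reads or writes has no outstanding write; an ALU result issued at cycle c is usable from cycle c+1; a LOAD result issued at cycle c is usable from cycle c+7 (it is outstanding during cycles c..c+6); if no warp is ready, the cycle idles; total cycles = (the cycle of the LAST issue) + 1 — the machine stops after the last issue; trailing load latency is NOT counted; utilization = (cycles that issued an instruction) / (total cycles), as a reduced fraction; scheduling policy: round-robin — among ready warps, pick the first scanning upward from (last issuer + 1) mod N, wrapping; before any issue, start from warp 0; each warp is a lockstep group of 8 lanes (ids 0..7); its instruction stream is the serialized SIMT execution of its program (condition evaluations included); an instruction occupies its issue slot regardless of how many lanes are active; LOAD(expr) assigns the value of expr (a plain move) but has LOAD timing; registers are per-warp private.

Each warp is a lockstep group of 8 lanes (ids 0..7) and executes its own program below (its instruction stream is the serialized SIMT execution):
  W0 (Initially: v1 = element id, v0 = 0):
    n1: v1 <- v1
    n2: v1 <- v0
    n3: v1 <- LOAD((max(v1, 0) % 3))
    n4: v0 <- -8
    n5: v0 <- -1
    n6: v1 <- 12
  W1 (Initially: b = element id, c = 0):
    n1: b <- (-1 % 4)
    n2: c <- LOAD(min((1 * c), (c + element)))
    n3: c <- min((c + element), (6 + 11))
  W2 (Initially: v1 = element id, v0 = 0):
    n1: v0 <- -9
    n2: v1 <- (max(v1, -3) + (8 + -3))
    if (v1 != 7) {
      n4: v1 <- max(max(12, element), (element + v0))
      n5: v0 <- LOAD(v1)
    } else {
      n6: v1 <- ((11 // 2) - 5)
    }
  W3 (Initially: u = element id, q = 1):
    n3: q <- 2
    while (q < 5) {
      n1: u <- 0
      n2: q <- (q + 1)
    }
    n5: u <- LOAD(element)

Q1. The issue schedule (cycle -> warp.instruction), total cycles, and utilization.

cycle 0: W0.I0
cycle 1: W1.I0
cycle 2: W2.I0
cycle 3: W3.I0
cycle 4: W0.I1
cycle 5: W1.I1
cycle 6: W2.I1
cycle 7: W3.I1
cycle 8: W0.I2
cycle 9: W2.I2
cycle 10: W3.I2
cycle 11: W0.I3
cycle 12: W1.I2
cycle 13: W2.I3
cycle 14: W3.I3
cycle 15: W0.I4
cycle 16: W2.I4
cycle 17: W3.I4
cycle 18: W0.I5
cycle 19: W2.I5
cycle 20: W3.I5
cycle 21: W3.I6
cycle 22: W3.I7
cycle 23: W3.I8
cycle 24: W3.I9
cycle 25: W3.I10
cycle 26: W3.I11

Answer: 27 cycles, utilization 1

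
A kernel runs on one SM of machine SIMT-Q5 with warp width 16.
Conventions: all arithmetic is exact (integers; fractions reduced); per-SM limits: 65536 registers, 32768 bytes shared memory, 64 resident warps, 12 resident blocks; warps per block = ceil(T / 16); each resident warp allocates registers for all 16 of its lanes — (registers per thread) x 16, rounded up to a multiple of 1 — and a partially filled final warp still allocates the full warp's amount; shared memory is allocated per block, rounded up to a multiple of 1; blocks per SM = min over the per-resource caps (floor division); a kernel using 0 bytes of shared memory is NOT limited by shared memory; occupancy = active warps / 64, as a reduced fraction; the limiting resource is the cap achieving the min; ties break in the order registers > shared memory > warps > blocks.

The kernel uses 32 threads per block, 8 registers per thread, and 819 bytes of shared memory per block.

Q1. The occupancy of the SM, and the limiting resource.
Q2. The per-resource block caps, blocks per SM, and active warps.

Answer: occupancy 3/8, limited by blocks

registers: 256 blocks
shared memory: 40 blocks
warps: 32 blocks
blocks: 12 blocks

Answer: 12 blocks, 24 active warps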